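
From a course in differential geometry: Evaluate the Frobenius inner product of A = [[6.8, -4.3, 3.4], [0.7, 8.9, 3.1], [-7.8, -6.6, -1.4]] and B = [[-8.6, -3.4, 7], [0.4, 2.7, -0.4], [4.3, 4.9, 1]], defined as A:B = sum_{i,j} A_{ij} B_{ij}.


A:B = sum over all i,j of A_{ij} * B_{ij}.
Row 1: 6.8*-8.6=-58.48, -4.3*-3.4=14.62, 3.4*7=23.8 => row sum = -20.06
Row 2: 0.7*0.4=0.28, 8.9*2.7=24.03, 3.1*-0.4=-1.24 => row sum = 23.07
Row 3: -7.8*4.3=-33.54, -6.6*4.9=-32.34, -1.4*1=-1.4 => row sum = -67.28
Total = -20.06 + 23.07 + -67.28 = -64.27

-64.27


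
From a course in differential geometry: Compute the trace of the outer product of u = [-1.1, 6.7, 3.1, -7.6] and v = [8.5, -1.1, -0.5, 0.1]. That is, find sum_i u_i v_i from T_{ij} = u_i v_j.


The outer product gives T_{ij} = u_i v_j.
The trace (contraction) is Tr(T) = sum_i T_{ii} = sum_i u_i v_i.
Diagonal entries:
T_{11} = u_1 * v_1 = -1.1 * 8.5 = -9.35
T_{22} = u_2 * v_2 = 6.7 * -1.1 = -7.37
T_{33} = u_3 * v_3 = 3.1 * -0.5 = -1.55
T_{44} = u_4 * v_4 = -7.6 * 0.1 = -0.76
Tr(T) = -9.35 + -7.37 + -1.55 + -0.76 = -19.03

-19.03


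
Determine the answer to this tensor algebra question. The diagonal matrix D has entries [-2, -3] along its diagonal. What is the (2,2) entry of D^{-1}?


For a diagonal matrix, the inverse has entries (D^{-1})_{ii} = 1/d_{ii}.
The diagonal entries are: d_{11} = -2, d_{22} = -3
We need (D^{-1})_{22} = 1/d_{22} = 1/-3 = -1/3

-1/3


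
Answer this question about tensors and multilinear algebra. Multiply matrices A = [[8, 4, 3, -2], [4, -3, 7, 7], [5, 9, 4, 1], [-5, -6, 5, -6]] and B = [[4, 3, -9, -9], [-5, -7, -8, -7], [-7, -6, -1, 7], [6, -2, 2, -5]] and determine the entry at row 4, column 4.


(AB)_{ij} = sum_k A_{ik} B_{kj}.
For i=4, j=4:
A_{41} * B_{14} = -5 * -9 = 45
A_{42} * B_{24} = -6 * -7 = 42
A_{43} * B_{34} = 5 * 7 = 35
A_{44} * B_{44} = -6 * -5 = 30
Sum = 45 + 42 + 35 + 30 = 152

152


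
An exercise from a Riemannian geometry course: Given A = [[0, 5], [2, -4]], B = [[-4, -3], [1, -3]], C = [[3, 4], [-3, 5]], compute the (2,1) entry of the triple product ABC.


(ABC)_{21} = sum_m (AB)_{2m} C_{m1}. First compute row 2 of AB.
(AB)_{21} = 2*-4 + -4*1 = -12
(AB)_{22} = 2*-3 + -4*-3 = 6
Now contract with column 1 of C:
(AB)_{21} * C_{11} = -12 * 3 = -36
(AB)_{22} * C_{21} = 6 * -3 = -18
(ABC)_{21} = -36 + -18 = -54

-54


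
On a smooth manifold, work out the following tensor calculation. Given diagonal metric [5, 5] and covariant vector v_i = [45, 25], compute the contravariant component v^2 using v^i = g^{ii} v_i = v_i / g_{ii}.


To raise an index with a diagonal metric: v^i = v_i / g_{ii}.
For index 2: v_2 = 25, g_{22} = 5
v^2 = 25 / 5 = 5

5


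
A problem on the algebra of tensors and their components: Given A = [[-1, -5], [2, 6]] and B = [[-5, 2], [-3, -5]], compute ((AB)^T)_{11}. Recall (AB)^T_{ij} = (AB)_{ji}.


(AB)^T_{ij} = (AB)_{ji} = sum_k A_{jk} B_{ki}.
For i=1, j=1 we need (AB)_{11}:
A_{11} * B_{11} = -1 * -5 = 5
A_{12} * B_{21} = -5 * -3 = 15
Sum = 5 + 15 = 20

20


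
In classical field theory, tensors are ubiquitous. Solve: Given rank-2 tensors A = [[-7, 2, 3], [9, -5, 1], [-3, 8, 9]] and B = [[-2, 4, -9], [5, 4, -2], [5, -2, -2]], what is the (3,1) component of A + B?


Tensor addition is component-wise: (A + B)_{ij} = A_{ij} + B_{ij}.
A_{31} = -3
B_{31} = 5
(A + B)_{31} = -3 + 5 = 2

2


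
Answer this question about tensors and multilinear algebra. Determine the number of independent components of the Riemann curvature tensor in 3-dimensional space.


The Riemann tensor in d dimensions has d^2(d^2 - 1)/12 independent components.
d = 3, so d^2 = 9
d^2 - 1 = 8
d^2(d^2 - 1) = 9 * 8 = 72
Divide by 12: 72 / 12 = 6

6


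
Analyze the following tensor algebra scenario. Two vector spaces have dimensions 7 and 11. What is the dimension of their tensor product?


The dimension of a tensor product is the product of dimensions.
dim(V) = 7, dim(W) = 11
dim(V (x) W) = 7 * 11 = 77

77


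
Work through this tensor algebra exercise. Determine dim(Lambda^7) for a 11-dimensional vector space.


The dimension of the space of p-forms on an n-dimensional space is C(n, p).
n = 11, p = 7
C(11, 7) = 11! / (7! * 4!) = 330

330


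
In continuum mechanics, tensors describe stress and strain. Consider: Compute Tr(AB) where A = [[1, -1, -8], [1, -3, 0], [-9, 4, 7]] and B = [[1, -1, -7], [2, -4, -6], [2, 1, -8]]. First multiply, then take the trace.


Tr(AB) = sum_i (AB)_{ii} where (AB)_{ii} = sum_k A_{ik} B_{ki}.
(AB)_{11} = 1*1 + -1*2 + -8*2 = -17
(AB)_{22} = 1*-1 + -3*-4 + 0*1 = 11
(AB)_{33} = -9*-7 + 4*-6 + 7*-8 = -17
Tr(AB) = -17 + 11 + -17 = -23

-23


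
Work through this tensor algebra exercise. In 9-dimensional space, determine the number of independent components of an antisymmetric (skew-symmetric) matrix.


An antisymmetric rank-2 tensor satisfies A_{ij} = -A_{ji}, so diagonal entries are zero.
The independent components are the upper-triangular entries: C(n, 2) = n(n-1)/2.
n = 9
C(9, 2) = 9 * 8 / 2 = 72 / 2 = 36

36


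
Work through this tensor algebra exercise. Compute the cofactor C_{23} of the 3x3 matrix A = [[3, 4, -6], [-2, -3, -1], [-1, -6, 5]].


To find cofactor C_{23}, delete row 2 and column 3.
The resulting 2x2 submatrix is: [[3, 4], [-1, -6]]
Minor M_{23} = 3*-6 - 4*-1
  = -18 - -4 = -14
Sign = (-1)^(2+3) = (-1)^5 = -1
Cofactor C_{23} = -1 * -14 = 14

14


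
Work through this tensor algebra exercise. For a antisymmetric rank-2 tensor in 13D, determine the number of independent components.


A antisymmetric rank-2 tensor in d dimensions has d(d-1)/2 independent components.
d = 13
d(d-1)/2 = 13 * 12 / 2 = 156 / 2 = 78

78


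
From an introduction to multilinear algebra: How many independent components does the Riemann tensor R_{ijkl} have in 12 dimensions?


The Riemann tensor in d dimensions has d^2(d^2 - 1)/12 independent components.
d = 12, so d^2 = 144
d^2 - 1 = 143
d^2(d^2 - 1) = 144 * 143 = 20592
Divide by 12: 20592 / 12 = 1716

1716


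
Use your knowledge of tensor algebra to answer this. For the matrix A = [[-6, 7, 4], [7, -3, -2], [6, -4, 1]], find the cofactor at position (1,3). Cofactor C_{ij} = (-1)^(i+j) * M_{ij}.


To find cofactor C_{13}, delete row 1 and column 3.
The resulting 2x2 submatrix is: [[7, -3], [6, -4]]
Minor M_{13} = 7*-4 - -3*6
  = -28 - -18 = -10
Sign = (-1)^(1+3) = (-1)^4 = 1
Cofactor C_{13} = 1 * -10 = -10

-10


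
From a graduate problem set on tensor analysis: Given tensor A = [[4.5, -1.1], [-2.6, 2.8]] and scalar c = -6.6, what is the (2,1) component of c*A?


Scalar multiplication: (cA)_{ij} = c * A_{ij}.
c = -6.6
A_{21} = -2.6
(cA)_{21} = -6.6 * -2.6 = 17.16

17.16


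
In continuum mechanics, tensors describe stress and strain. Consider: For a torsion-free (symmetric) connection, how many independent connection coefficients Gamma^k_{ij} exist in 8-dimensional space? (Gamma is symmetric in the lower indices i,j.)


Christoffel symbols Gamma^k_{ij} are symmetric in i,j, so there are d * d(d+1)/2 independent symbols.
d = 8
d(d+1)/2 = 8 * 9 / 2 = 36
Total = 8 * 36 = 288

288


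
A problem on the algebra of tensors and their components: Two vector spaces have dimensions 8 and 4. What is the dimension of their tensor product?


The dimension of a tensor product is the product of dimensions.
dim(V) = 8, dim(W) = 4
dim(V (x) W) = 8 * 4 = 32

32


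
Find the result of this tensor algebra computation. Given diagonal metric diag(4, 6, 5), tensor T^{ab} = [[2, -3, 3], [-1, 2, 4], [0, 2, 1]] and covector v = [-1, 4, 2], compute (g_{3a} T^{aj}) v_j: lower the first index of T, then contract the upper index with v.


Step 1: lower the first index. For a diagonal metric, g_{ia} T^{aj} = g_{ii} T^{ij} (no sum on i).
g_{33} = 5
S_3{}^1 = 5 * T^{31} = 5 * 0 = 0
S_3{}^2 = 5 * T^{32} = 5 * 2 = 10
S_3{}^3 = 5 * T^{33} = 5 * 1 = 5
Step 2: contract S_3{}^j with v_j.
S_3{}^1 * v_1 = 0 * -1 = 0
S_3{}^2 * v_2 = 10 * 4 = 40
S_3{}^3 * v_3 = 5 * 2 = 10
Result = 0 + 40 + 10 = 50

50


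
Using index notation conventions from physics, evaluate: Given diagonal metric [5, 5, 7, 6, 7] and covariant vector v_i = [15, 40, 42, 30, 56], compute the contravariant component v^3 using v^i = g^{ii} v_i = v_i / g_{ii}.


To raise an index with a diagonal metric: v^i = v_i / g_{ii}.
For index 3: v_3 = 42, g_{33} = 7
v^3 = 42 / 7 = 6

6


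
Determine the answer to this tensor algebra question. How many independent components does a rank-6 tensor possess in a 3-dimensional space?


The number of components of a rank-r tensor in d dimensions is d^r.
Here d = 3 and r = 6.
3^6 = 729

729


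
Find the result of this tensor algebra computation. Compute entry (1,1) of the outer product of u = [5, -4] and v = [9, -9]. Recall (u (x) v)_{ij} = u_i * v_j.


The outer product entry T_{ij} = u_i * v_j.
We need i=1, j=1.
u_1 = 5, v_1 = 9
T_{1,1} = 5 * 9 = 45

45


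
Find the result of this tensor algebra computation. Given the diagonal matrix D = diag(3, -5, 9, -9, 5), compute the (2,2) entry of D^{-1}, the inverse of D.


For a diagonal matrix, the inverse has entries (D^{-1})_{ii} = 1/d_{ii}.
The diagonal entries are: d_{11} = 3, d_{22} = -5, d_{33} = 9, d_{44} = -9, d_{55} = 5
We need (D^{-1})_{22} = 1/d_{22} = 1/-5 = -1/5

-1/5


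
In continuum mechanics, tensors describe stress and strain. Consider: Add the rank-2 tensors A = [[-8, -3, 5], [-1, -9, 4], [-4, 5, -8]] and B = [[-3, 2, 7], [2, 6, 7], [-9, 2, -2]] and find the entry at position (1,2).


Tensor addition is component-wise: (A + B)_{ij} = A_{ij} + B_{ij}.
A_{12} = -3
B_{12} = 2
(A + B)_{12} = -3 + 2 = -1

-1


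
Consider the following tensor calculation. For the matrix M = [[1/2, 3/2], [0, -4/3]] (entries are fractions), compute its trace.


The trace is the sum of diagonal entries.
Diagonal: M[1,1] = 1/2, M[2,2] = -4/3
Tr(M) = 1/2 + -4/3
Computing step by step:
After adding M[1,1]: 1/2
After adding M[2,2]: -5/6
Tr(M) = -5/6

-5/6


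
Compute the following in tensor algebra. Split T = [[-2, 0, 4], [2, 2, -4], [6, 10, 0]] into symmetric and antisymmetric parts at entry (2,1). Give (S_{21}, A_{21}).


T_{21} = 2
T_{12} = 0
S_{21} = (2 + 0)/2 = 2/2 = 1
A_{21} = (2 - 0)/2 = 2/2 = 1
Check: S + A = 1 + 1 = 2 = T_{21}.

(1, 1)


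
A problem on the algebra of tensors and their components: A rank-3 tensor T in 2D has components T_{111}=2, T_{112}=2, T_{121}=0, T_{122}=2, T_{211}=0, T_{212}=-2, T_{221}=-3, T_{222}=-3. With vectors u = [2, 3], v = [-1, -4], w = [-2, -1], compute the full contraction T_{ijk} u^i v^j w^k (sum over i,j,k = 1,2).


S = sum over i,j,k of T_{ijk} u_i v_j w_k. Expanding all 8 terms:
T_{111}*u_1*v_1*w_1 = 2*2*-1*-2 = 8  (running total: 8)
T_{112}*u_1*v_1*w_2 = 2*2*-1*-1 = 4  (running total: 12)
T_{121}*u_1*v_2*w_1 = 0*2*-4*-2 = 0  (running total: 12)
T_{122}*u_1*v_2*w_2 = 2*2*-4*-1 = 16  (running total: 28)
T_{211}*u_2*v_1*w_1 = 0*3*-1*-2 = 0  (running total: 28)
T_{212}*u_2*v_1*w_2 = -2*3*-1*-1 = -6  (running total: 22)
T_{221}*u_2*v_2*w_1 = -3*3*-4*-2 = -72  (running total: -50)
T_{222}*u_2*v_2*w_2 = -3*3*-4*-1 = -36  (running total: -86)
S = -86

-86


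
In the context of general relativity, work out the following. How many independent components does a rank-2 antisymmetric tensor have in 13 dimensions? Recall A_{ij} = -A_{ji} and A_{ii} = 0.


An antisymmetric rank-2 tensor satisfies A_{ij} = -A_{ji}, so diagonal entries are zero.
The independent components are the upper-triangular entries: C(n, 2) = n(n-1)/2.
n = 13
C(13, 2) = 13 * 12 / 2 = 156 / 2 = 78

78


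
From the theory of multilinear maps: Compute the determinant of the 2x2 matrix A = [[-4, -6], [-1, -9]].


For a 2x2 matrix [[a, b], [c, d]], det = a*d - b*c.
a = -4, b = -6, c = -1, d = -9
a*d = -4 * -9 = 36
b*c = -6 * -1 = 6
det = 36 - 6 = 30

30


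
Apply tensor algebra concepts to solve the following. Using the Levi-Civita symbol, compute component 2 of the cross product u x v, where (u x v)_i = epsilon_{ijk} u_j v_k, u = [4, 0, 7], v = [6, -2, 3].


(u x v)_2 = sum_{j,k} epsilon_{2jk} u_j v_k. Only permutations of (1,2,3) contribute; the two non-zero terms are:
eps_{213} u_1 v_3 = -1 * 4 * 3 = -12
eps_{231} u_3 v_1 = 1 * 7 * 6 = 42
(u x v)_2 = 30

30


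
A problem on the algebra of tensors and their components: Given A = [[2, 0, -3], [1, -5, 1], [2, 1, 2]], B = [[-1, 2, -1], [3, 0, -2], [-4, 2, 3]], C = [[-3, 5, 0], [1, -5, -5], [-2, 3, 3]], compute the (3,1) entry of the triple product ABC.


(ABC)_{31} = sum_m (AB)_{3m} C_{m1}. First compute row 3 of AB.
(AB)_{31} = 2*-1 + 1*3 + 2*-4 = -7
(AB)_{32} = 2*2 + 1*0 + 2*2 = 8
(AB)_{33} = 2*-1 + 1*-2 + 2*3 = 2
Now contract with column 1 of C:
(AB)_{31} * C_{11} = -7 * -3 = 21
(AB)_{32} * C_{21} = 8 * 1 = 8
(AB)_{33} * C_{31} = 2 * -2 = -4
(ABC)_{31} = 21 + 8 + -4 = 25

25


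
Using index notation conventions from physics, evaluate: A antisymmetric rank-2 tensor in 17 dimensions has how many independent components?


A antisymmetric rank-2 tensor in d dimensions has d(d-1)/2 independent components.
d = 17
d(d-1)/2 = 17 * 16 / 2 = 272 / 2 = 136

136


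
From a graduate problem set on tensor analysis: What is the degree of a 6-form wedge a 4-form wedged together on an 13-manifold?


The degree of a wedge product is the sum of the degrees of the individual forms.
Degrees: 6, 4
Total degree = 6 + 4 = 10

10


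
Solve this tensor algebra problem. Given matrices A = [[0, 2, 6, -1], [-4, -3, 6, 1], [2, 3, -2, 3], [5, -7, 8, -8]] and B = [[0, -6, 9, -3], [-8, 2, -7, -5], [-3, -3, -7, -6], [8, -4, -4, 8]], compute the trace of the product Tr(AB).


Tr(AB) = sum_i (AB)_{ii} where (AB)_{ii} = sum_k A_{ik} B_{ki}.
(AB)_{11} = 0*0 + 2*-8 + 6*-3 + -1*8 = -42
(AB)_{22} = -4*-6 + -3*2 + 6*-3 + 1*-4 = -4
(AB)_{33} = 2*9 + 3*-7 + -2*-7 + 3*-4 = -1
(AB)_{44} = 5*-3 + -7*-5 + 8*-6 + -8*8 = -92
Tr(AB) = -42 + -4 + -1 + -92 = -139

-139


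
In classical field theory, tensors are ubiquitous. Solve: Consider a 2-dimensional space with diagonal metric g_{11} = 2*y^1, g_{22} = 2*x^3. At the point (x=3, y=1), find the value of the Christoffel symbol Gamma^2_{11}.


For a diagonal metric, Gamma^k_{ij} = (1/2) g^{kk} (dg_{ik}/dx_j + dg_{jk}/dx_i - dg_{ij}/dx_k).
The metric is diagonal, so g_{ab} = 0 for a != b.
At the given point: g_{11} = 2, g_{22} = 54
g^{22} = 1/54
dg_{12}/dx_1 = 0 (off-diagonal)
dg_{12}/dx_1 = 0 (off-diagonal)
dg_{11}/dx_2 = dg_{11}/dx_2 = 2
Numerator = 0 + 0 - 2 = -2
Gamma^2_{11} = -2 / (2 * 54) = -1/54

-1/54


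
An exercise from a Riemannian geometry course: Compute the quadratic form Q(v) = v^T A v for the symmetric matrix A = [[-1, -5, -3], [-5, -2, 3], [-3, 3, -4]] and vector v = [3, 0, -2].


First compute Av:
(Av)_1 = -1*3 + -5*0 + -3*-2 = 3
(Av)_2 = -5*3 + -2*0 + 3*-2 = -21
(Av)_3 = -3*3 + 3*0 + -4*-2 = -1
Av = [3, -21, -1]
Then v^T (Av) = 3*3 + 0*-21 + -2*-1
= 9 + 0 + 2 = 11

11


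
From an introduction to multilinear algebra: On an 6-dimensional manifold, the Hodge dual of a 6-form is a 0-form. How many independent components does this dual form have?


The Hodge dual of a p-form on an n-dimensional manifold is an (n-p)-form.
n = 6, p = 6, so dual degree = 6 - 6 = 0
The number of components is C(n, n-p) = C(6, 0) = 1

1


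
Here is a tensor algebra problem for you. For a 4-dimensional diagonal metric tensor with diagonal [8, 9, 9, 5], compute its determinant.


For a diagonal metric, the determinant is the product of diagonal entries.
Diagonal entries: 8, 9, 9, 5
det(g) = 8 * 9 * 9 * 5 = 3240

3240


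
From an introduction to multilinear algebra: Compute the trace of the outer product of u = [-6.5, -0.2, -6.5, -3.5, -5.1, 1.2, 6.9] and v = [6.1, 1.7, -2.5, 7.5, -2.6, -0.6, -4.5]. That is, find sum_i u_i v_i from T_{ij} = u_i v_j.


The outer product gives T_{ij} = u_i v_j.
The trace (contraction) is Tr(T) = sum_i T_{ii} = sum_i u_i v_i.
Diagonal entries:
T_{11} = u_1 * v_1 = -6.5 * 6.1 = -39.65
T_{22} = u_2 * v_2 = -0.2 * 1.7 = -0.34
T_{33} = u_3 * v_3 = -6.5 * -2.5 = 16.25
T_{44} = u_4 * v_4 = -3.5 * 7.5 = -26.25
T_{55} = u_5 * v_5 = -5.1 * -2.6 = 13.26
T_{66} = u_6 * v_6 = 1.2 * -0.6 = -0.72
T_{77} = u_7 * v_7 = 6.9 * -4.5 = -31.05
Tr(T) = -39.65 + -0.34 + 16.25 + -26.25 + 13.26 + -0.72 + -31.05 = -68.5

-68.5


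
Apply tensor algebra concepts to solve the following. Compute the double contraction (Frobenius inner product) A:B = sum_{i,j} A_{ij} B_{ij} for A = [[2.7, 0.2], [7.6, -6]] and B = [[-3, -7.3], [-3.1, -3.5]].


A:B = sum over all i,j of A_{ij} * B_{ij}.
Row 1: 2.7*-3=-8.1, 0.2*-7.3=-1.46 => row sum = -9.56
Row 2: 7.6*-3.1=-23.56, -6*-3.5=21 => row sum = -2.56
Total = -9.56 + -2.56 = -12.12

-12.12


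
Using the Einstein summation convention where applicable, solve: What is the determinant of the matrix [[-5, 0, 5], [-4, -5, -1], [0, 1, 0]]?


Expanding along the first row, det(A) = a11*M_11 - a12*M_12 + a13*M_13, where M_1j is the (1,j) minor.
Minor M_11 = -5*0 - -1*1 = 1
Minor M_12 = -4*0 - -1*0 = 0
Minor M_13 = -4*1 - -5*0 = -4
det = -5*(1) - 0*(0) + 5*(-4)
    = -5 - 0 + -20
    = -25

-25


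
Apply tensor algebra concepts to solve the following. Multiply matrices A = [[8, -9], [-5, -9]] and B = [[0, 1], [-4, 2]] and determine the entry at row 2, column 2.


(AB)_{ij} = sum_k A_{ik} B_{kj}.
For i=2, j=2:
A_{21} * B_{12} = -5 * 1 = -5
A_{22} * B_{22} = -9 * 2 = -18
Sum = -5 + -18 = -23

-23


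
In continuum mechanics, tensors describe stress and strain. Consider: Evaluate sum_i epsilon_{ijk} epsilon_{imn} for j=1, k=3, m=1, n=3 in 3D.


Using the identity: epsilon_{ijk} epsilon_{imn} = delta_{jm} delta_{kn} - delta_{jn} delta_{km}.
delta_{11} = 1
delta_{33} = 1
delta_{13} = 0
delta_{31} = 0
Result = 1 * 1 - 0 * 0 = 1 - 0 = 1

1


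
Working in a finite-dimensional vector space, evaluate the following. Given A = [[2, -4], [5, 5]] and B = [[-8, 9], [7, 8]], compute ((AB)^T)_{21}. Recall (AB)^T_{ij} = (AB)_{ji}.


(AB)^T_{ij} = (AB)_{ji} = sum_k A_{jk} B_{ki}.
For i=2, j=1 we need (AB)_{12}:
A_{11} * B_{12} = 2 * 9 = 18
A_{12} * B_{22} = -4 * 8 = -32
Sum = 18 + -32 = -14

-14


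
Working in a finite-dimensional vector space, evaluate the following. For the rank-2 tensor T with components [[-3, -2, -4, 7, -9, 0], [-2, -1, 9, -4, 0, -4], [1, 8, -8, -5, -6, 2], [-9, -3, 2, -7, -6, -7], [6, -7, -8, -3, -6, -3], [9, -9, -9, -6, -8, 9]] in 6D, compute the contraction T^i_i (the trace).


The contraction (trace) of a rank-2 tensor is the sum of its diagonal elements.
Diagonal entries: A[1,1] = -3, A[2,2] = -1, A[3,3] = -8, A[4,4] = -7, A[5,5] = -6, A[6,6] = 9
Tr(A) = -3 + -1 + -8 + -7 + -6 + 9 = -16

-16


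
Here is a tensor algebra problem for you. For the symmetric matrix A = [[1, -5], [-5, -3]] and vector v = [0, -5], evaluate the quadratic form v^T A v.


First compute Av:
(Av)_1 = 1*0 + -5*-5 = 25
(Av)_2 = -5*0 + -3*-5 = 15
Av = [25, 15]
Then v^T (Av) = 0*25 + -5*15
= 0 + -75 = -75

-75


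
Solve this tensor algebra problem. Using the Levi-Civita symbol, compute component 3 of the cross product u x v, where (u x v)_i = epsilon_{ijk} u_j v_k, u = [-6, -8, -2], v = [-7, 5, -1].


(u x v)_3 = sum_{j,k} epsilon_{3jk} u_j v_k. Only permutations of (1,2,3) contribute; the two non-zero terms are:
eps_{312} u_1 v_2 = 1 * -6 * 5 = -30
eps_{321} u_2 v_1 = -1 * -8 * -7 = -56
(u x v)_3 = -86

-86


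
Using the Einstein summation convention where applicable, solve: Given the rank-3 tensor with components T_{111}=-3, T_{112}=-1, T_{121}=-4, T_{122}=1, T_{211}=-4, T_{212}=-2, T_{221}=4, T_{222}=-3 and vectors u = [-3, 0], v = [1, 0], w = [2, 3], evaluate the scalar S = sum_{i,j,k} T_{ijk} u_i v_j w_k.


S = sum over i,j,k of T_{ijk} u_i v_j w_k. Expanding all 8 terms:
T_{111}*u_1*v_1*w_1 = -3*-3*1*2 = 18  (running total: 18)
T_{112}*u_1*v_1*w_2 = -1*-3*1*3 = 9  (running total: 27)
T_{121}*u_1*v_2*w_1 = -4*-3*0*2 = 0  (running total: 27)
T_{122}*u_1*v_2*w_2 = 1*-3*0*3 = 0  (running total: 27)
T_{211}*u_2*v_1*w_1 = -4*0*1*2 = 0  (running total: 27)
T_{212}*u_2*v_1*w_2 = -2*0*1*3 = 0  (running total: 27)
T_{221}*u_2*v_2*w_1 = 4*0*0*2 = 0  (running total: 27)
T_{222}*u_2*v_2*w_2 = -3*0*0*3 = 0  (running total: 27)
S = 27

27


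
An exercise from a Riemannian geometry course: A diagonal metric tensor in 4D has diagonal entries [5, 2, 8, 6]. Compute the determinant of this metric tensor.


For a diagonal metric, the determinant is the product of diagonal entries.
Diagonal entries: 5, 2, 8, 6
det(g) = 5 * 2 * 8 * 6 = 480

480


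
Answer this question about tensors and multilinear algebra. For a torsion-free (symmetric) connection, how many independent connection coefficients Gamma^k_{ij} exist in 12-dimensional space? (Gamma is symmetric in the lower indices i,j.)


Christoffel symbols Gamma^k_{ij} are symmetric in i,j, so there are d * d(d+1)/2 independent symbols.
d = 12
d(d+1)/2 = 12 * 13 / 2 = 78
Total = 12 * 78 = 936

936


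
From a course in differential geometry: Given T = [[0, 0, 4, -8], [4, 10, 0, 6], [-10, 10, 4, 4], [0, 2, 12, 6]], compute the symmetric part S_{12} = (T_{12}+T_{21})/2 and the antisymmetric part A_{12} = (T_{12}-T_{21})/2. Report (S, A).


T_{12} = 0
T_{21} = 4
S_{12} = (0 + 4)/2 = 4/2 = 2
A_{12} = (0 - 4)/2 = -4/2 = -2
Check: S + A = 2 + -2 = 0 = T_{12}.

(2, -2)


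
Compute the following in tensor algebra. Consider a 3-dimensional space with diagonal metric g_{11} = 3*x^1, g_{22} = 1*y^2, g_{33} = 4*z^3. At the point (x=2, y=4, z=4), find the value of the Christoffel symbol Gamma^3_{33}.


For a diagonal metric, Gamma^k_{ij} = (1/2) g^{kk} (dg_{ik}/dx_j + dg_{jk}/dx_i - dg_{ij}/dx_k).
The metric is diagonal, so g_{ab} = 0 for a != b.
At the given point: g_{11} = 6, g_{22} = 16, g_{33} = 256
g^{33} = 1/256
dg_{33}/dx_3 = dg_{33}/dx_3 = 192
dg_{33}/dx_3 = dg_{33}/dx_3 = 192
dg_{33}/dx_3 = dg_{33}/dx_3 = 192
Numerator = 192 + 192 - 192 = 192
Gamma^3_{33} = 192 / (2 * 256) = 3/8

3/8


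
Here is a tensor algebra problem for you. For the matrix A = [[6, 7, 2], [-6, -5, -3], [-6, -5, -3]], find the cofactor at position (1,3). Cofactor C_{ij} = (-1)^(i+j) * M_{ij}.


To find cofactor C_{13}, delete row 1 and column 3.
The resulting 2x2 submatrix is: [[-6, -5], [-6, -5]]
Minor M_{13} = -6*-5 - -5*-6
  = 30 - 30 = 0
Sign = (-1)^(1+3) = (-1)^4 = 1
Cofactor C_{13} = 1 * 0 = 0

0


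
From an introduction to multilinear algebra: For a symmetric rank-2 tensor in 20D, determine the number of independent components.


A symmetric rank-2 tensor in d dimensions has d(d+1)/2 independent components.
d = 20
d(d+1)/2 = 20 * 21 / 2 = 420 / 2 = 210

210


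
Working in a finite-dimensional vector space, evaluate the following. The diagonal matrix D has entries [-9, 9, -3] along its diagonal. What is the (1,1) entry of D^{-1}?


For a diagonal matrix, the inverse has entries (D^{-1})_{ii} = 1/d_{ii}.
The diagonal entries are: d_{11} = -9, d_{22} = 9, d_{33} = -3
We need (D^{-1})_{11} = 1/d_{11} = 1/-9 = -1/9

-1/9


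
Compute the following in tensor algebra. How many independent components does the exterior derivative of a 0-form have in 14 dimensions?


The exterior derivative of a p-form is a (p+1)-form.
Its number of independent components is C(n, p+1).
n = 14, p+1 = 1
C(14, 1) = 14

14


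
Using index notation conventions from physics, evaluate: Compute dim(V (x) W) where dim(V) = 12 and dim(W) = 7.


The dimension of a tensor product is the product of dimensions.
dim(V) = 12, dim(W) = 7
dim(V (x) W) = 12 * 7 = 84

84


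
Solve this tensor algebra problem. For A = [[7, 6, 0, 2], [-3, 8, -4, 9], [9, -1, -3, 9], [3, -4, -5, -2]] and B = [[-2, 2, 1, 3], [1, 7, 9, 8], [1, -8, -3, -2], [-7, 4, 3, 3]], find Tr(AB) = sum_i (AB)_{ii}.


Tr(AB) = sum_i (AB)_{ii} where (AB)_{ii} = sum_k A_{ik} B_{ki}.
(AB)_{11} = 7*-2 + 6*1 + 0*1 + 2*-7 = -22
(AB)_{22} = -3*2 + 8*7 + -4*-8 + 9*4 = 118
(AB)_{33} = 9*1 + -1*9 + -3*-3 + 9*3 = 36
(AB)_{44} = 3*3 + -4*8 + -5*-2 + -2*3 = -19
Tr(AB) = -22 + 118 + 36 + -19 = 113

113


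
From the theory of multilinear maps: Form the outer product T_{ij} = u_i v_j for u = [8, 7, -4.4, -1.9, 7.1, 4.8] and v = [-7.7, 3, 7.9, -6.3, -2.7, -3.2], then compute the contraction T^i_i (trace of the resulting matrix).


The outer product gives T_{ij} = u_i v_j.
The trace (contraction) is Tr(T) = sum_i T_{ii} = sum_i u_i v_i.
Diagonal entries:
T_{11} = u_1 * v_1 = 8 * -7.7 = -61.6
T_{22} = u_2 * v_2 = 7 * 3 = 21
T_{33} = u_3 * v_3 = -4.4 * 7.9 = -34.76
T_{44} = u_4 * v_4 = -1.9 * -6.3 = 11.97
T_{55} = u_5 * v_5 = 7.1 * -2.7 = -19.17
T_{66} = u_6 * v_6 = 4.8 * -3.2 = -15.36
Tr(T) = -61.6 + 21 + -34.76 + 11.97 + -19.17 + -15.36 = -97.92

-97.92


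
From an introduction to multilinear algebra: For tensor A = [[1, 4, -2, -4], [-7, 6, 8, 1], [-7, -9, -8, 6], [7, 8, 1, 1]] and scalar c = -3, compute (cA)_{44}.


Scalar multiplication: (cA)_{ij} = c * A_{ij}.
c = -3
A_{44} = 1
(cA)_{44} = -3 * 1 = -3

-3


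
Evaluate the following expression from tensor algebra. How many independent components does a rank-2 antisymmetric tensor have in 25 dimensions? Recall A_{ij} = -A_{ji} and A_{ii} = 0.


An antisymmetric rank-2 tensor satisfies A_{ij} = -A_{ji}, so diagonal entries are zero.
The independent components are the upper-triangular entries: C(n, 2) = n(n-1)/2.
n = 25
C(25, 2) = 25 * 24 / 2 = 600 / 2 = 300

300


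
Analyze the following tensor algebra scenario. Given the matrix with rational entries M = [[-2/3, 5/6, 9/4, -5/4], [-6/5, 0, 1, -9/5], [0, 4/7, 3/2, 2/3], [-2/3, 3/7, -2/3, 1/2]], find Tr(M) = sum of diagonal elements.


The trace is the sum of diagonal entries.
Diagonal: M[1,1] = -2/3, M[2,2] = 0, M[3,3] = 3/2, M[4,4] = 1/2
Tr(M) = -2/3 + 0 + 3/2 + 1/2
Computing step by step:
After adding M[1,1]: -2/3
After adding M[2,2]: -2/3
After adding M[3,3]: 5/6
After adding M[4,4]: 4/3
Tr(M) = 4/3

4/3


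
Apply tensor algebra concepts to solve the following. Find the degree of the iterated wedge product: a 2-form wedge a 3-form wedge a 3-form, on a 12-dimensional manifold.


The degree of a wedge product is the sum of the degrees of the individual forms.
Degrees: 2, 3, 3
Total degree = 2 + 3 + 3 = 8

8


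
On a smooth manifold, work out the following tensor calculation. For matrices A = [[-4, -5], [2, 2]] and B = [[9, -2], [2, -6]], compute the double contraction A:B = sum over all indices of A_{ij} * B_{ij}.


A:B = sum over all i,j of A_{ij} * B_{ij}.
Row 1: -4*9=-36, -5*-2=10 => row sum = -26
Row 2: 2*2=4, 2*-6=-12 => row sum = -8
Total = -26 + -8 = -34

-34


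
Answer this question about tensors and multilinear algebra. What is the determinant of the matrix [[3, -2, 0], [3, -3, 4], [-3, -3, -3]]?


Expanding along the first row, det(A) = a11*M_11 - a12*M_12 + a13*M_13, where M_1j is the (1,j) minor.
Minor M_11 = -3*-3 - 4*-3 = 21
Minor M_12 = 3*-3 - 4*-3 = 3
Minor M_13 = 3*-3 - -3*-3 = -18
det = 3*(21) - -2*(3) + 0*(-18)
    = 63 - -6 + 0
    = 69

69


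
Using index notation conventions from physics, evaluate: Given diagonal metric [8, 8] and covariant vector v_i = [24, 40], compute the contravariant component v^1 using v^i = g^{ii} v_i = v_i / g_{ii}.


To raise an index with a diagonal metric: v^i = v_i / g_{ii}.
For index 1: v_1 = 24, g_{11} = 8
v^1 = 24 / 8 = 3

3


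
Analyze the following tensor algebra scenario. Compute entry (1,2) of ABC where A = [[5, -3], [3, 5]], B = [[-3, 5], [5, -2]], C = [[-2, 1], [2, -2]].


(ABC)_{12} = sum_m (AB)_{1m} C_{m2}. First compute row 1 of AB.
(AB)_{11} = 5*-3 + -3*5 = -30
(AB)_{12} = 5*5 + -3*-2 = 31
Now contract with column 2 of C:
(AB)_{11} * C_{12} = -30 * 1 = -30
(AB)_{12} * C_{22} = 31 * -2 = -62
(ABC)_{12} = -30 + -62 = -92

-92


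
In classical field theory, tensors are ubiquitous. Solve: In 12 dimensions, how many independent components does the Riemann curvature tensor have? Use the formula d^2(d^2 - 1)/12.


The Riemann tensor in d dimensions has d^2(d^2 - 1)/12 independent components.
d = 12, so d^2 = 144
d^2 - 1 = 143
d^2(d^2 - 1) = 144 * 143 = 20592
Divide by 12: 20592 / 12 = 1716

1716


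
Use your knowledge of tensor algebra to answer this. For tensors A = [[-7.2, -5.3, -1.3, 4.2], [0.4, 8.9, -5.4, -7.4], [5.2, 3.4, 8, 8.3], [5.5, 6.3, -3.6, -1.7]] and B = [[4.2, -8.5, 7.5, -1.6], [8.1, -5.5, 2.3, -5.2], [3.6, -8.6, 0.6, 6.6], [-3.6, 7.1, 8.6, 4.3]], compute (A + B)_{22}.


Tensor addition is component-wise: (A + B)_{ij} = A_{ij} + B_{ij}.
A_{22} = 8.9
B_{22} = -5.5
(A + B)_{22} = 8.9 + -5.5 = 3.4

3.4


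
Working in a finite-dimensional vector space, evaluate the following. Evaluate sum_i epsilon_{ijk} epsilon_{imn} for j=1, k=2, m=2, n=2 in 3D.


Using the identity: epsilon_{ijk} epsilon_{imn} = delta_{jm} delta_{kn} - delta_{jn} delta_{km}.
delta_{12} = 0
delta_{22} = 1
delta_{12} = 0
delta_{22} = 1
Result = 0 * 1 - 0 * 1 = 0 - 0 = 0

0


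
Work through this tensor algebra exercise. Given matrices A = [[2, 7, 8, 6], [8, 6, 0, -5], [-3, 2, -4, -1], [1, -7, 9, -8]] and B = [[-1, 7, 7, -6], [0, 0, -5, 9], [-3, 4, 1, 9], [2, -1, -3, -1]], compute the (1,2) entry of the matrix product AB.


(AB)_{ij} = sum_k A_{ik} B_{kj}.
For i=1, j=2:
A_{11} * B_{12} = 2 * 7 = 14
A_{12} * B_{22} = 7 * 0 = 0
A_{13} * B_{32} = 8 * 4 = 32
A_{14} * B_{42} = 6 * -1 = -6
Sum = 14 + 0 + 32 + -6 = 40

40


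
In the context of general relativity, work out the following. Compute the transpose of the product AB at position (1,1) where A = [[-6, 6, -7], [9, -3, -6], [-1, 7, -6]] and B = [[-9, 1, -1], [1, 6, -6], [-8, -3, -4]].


(AB)^T_{ij} = (AB)_{ji} = sum_k A_{jk} B_{ki}.
For i=1, j=1 we need (AB)_{11}:
A_{11} * B_{11} = -6 * -9 = 54
A_{12} * B_{21} = 6 * 1 = 6
A_{13} * B_{31} = -7 * -8 = 56
Sum = 54 + 6 + 56 = 116

116


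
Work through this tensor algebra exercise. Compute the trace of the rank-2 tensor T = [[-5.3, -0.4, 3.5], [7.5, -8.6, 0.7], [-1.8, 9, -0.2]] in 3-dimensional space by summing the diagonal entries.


The contraction (trace) of a rank-2 tensor is the sum of its diagonal elements.
Diagonal entries: A[1,1] = -5.3, A[2,2] = -8.6, A[3,3] = -0.2
Tr(A) = -5.3 + -8.6 + -0.2 = -14.1

-14.1


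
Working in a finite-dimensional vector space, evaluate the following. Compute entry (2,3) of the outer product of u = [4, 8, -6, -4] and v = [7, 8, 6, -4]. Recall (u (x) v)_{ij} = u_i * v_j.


The outer product entry T_{ij} = u_i * v_j.
We need i=2, j=3.
u_2 = 8, v_3 = 6
T_{2,3} = 8 * 6 = 48

48


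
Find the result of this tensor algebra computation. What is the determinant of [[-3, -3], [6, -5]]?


For a 2x2 matrix [[a, b], [c, d]], det = a*d - b*c.
a = -3, b = -3, c = 6, d = -5
a*d = -3 * -5 = 15
b*c = -3 * 6 = -18
det = 15 - -18 = 33

33


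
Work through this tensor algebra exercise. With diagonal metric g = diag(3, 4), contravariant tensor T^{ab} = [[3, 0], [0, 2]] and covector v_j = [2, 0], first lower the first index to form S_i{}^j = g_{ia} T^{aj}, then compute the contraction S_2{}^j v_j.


Step 1: lower the first index. For a diagonal metric, g_{ia} T^{aj} = g_{ii} T^{ij} (no sum on i).
g_{22} = 4
S_2{}^1 = 4 * T^{21} = 4 * 0 = 0
S_2{}^2 = 4 * T^{22} = 4 * 2 = 8
Step 2: contract S_2{}^j with v_j.
S_2{}^1 * v_1 = 0 * 2 = 0
S_2{}^2 * v_2 = 8 * 0 = 0
Result = 0 + 0 = 0

0


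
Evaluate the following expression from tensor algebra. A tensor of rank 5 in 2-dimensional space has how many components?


The number of components of a rank-r tensor in d dimensions is d^r.
Here d = 2 and r = 5.
2^5 = 32

32


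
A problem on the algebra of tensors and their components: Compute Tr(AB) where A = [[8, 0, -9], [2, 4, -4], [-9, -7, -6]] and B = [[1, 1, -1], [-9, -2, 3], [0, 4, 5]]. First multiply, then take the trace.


Tr(AB) = sum_i (AB)_{ii} where (AB)_{ii} = sum_k A_{ik} B_{ki}.
(AB)_{11} = 8*1 + 0*-9 + -9*0 = 8
(AB)_{22} = 2*1 + 4*-2 + -4*4 = -22
(AB)_{33} = -9*-1 + -7*3 + -6*5 = -42
Tr(AB) = 8 + -22 + -42 = -56

-56


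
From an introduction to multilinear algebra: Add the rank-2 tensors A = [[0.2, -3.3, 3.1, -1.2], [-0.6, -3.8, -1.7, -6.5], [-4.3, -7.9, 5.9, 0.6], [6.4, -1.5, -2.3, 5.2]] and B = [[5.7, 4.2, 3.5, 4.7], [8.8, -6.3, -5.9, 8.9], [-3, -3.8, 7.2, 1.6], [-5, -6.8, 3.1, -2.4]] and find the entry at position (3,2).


Tensor addition is component-wise: (A + B)_{ij} = A_{ij} + B_{ij}.
A_{32} = -7.9
B_{32} = -3.8
(A + B)_{32} = -7.9 + -3.8 = -11.7

-11.7


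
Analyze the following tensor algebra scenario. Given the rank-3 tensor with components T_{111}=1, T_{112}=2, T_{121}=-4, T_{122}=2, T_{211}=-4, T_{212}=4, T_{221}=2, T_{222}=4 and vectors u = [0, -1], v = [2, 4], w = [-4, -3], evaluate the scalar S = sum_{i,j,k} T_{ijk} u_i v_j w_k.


S = sum over i,j,k of T_{ijk} u_i v_j w_k. Expanding all 8 terms:
T_{111}*u_1*v_1*w_1 = 1*0*2*-4 = 0  (running total: 0)
T_{112}*u_1*v_1*w_2 = 2*0*2*-3 = 0  (running total: 0)
T_{121}*u_1*v_2*w_1 = -4*0*4*-4 = 0  (running total: 0)
T_{122}*u_1*v_2*w_2 = 2*0*4*-3 = 0  (running total: 0)
T_{211}*u_2*v_1*w_1 = -4*-1*2*-4 = -32  (running total: -32)
T_{212}*u_2*v_1*w_2 = 4*-1*2*-3 = 24  (running total: -8)
T_{221}*u_2*v_2*w_1 = 2*-1*4*-4 = 32  (running total: 24)
T_{222}*u_2*v_2*w_2 = 4*-1*4*-3 = 48  (running total: 72)
S = 72

72


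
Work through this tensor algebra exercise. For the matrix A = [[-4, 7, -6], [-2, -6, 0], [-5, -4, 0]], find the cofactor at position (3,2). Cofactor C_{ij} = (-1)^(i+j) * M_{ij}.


To find cofactor C_{32}, delete row 3 and column 2.
The resulting 2x2 submatrix is: [[-4, -6], [-2, 0]]
Minor M_{32} = -4*0 - -6*-2
  = 0 - 12 = -12
Sign = (-1)^(3+2) = (-1)^5 = -1
Cofactor C_{32} = -1 * -12 = 12

12


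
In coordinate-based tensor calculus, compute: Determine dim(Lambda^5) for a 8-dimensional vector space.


The dimension of the space of p-forms on an n-dimensional space is C(n, p).
n = 8, p = 5
C(8, 5) = 8! / (5! * 3!) = 56

56


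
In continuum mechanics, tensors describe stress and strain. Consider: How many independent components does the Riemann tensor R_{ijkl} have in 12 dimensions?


The Riemann tensor in d dimensions has d^2(d^2 - 1)/12 independent components.
d = 12, so d^2 = 144
d^2 - 1 = 143
d^2(d^2 - 1) = 144 * 143 = 20592
Divide by 12: 20592 / 12 = 1716

1716


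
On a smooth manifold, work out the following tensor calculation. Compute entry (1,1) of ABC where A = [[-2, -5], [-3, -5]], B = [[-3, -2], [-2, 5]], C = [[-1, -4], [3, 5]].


(ABC)_{11} = sum_m (AB)_{1m} C_{m1}. First compute row 1 of AB.
(AB)_{11} = -2*-3 + -5*-2 = 16
(AB)_{12} = -2*-2 + -5*5 = -21
Now contract with column 1 of C:
(AB)_{11} * C_{11} = 16 * -1 = -16
(AB)_{12} * C_{21} = -21 * 3 = -63
(ABC)_{11} = -16 + -63 = -79

-79


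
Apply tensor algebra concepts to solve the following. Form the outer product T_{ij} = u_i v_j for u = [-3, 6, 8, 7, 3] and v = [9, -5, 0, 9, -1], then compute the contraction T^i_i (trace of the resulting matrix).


The outer product gives T_{ij} = u_i v_j.
The trace (contraction) is Tr(T) = sum_i T_{ii} = sum_i u_i v_i.
Diagonal entries:
T_{11} = u_1 * v_1 = -3 * 9 = -27
T_{22} = u_2 * v_2 = 6 * -5 = -30
T_{33} = u_3 * v_3 = 8 * 0 = 0
T_{44} = u_4 * v_4 = 7 * 9 = 63
T_{55} = u_5 * v_5 = 3 * -1 = -3
Tr(T) = -27 + -30 + 0 + 63 + -3 = 3

3


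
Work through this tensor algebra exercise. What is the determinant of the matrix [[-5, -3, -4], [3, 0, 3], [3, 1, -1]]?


Expanding along the first row, det(A) = a11*M_11 - a12*M_12 + a13*M_13, where M_1j is the (1,j) minor.
Minor M_11 = 0*-1 - 3*1 = -3
Minor M_12 = 3*-1 - 3*3 = -12
Minor M_13 = 3*1 - 0*3 = 3
det = -5*(-3) - -3*(-12) + -4*(3)
    = 15 - 36 + -12
    = -33

-33


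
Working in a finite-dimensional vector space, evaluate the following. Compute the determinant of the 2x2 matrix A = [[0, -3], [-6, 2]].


For a 2x2 matrix [[a, b], [c, d]], det = a*d - b*c.
a = 0, b = -3, c = -6, d = 2
a*d = 0 * 2 = 0
b*c = -3 * -6 = 18
det = 0 - 18 = -18

-18


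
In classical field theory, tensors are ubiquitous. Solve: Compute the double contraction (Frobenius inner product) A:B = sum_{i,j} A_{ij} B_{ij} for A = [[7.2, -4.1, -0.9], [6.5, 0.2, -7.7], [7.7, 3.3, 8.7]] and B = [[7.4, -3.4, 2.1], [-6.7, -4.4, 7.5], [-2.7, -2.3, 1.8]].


A:B = sum over all i,j of A_{ij} * B_{ij}.
Row 1: 7.2*7.4=53.28, -4.1*-3.4=13.94, -0.9*2.1=-1.89 => row sum = 65.33
Row 2: 6.5*-6.7=-43.55, 0.2*-4.4=-0.88, -7.7*7.5=-57.75 => row sum = -102.18
Row 3: 7.7*-2.7=-20.79, 3.3*-2.3=-7.59, 8.7*1.8=15.66 => row sum = -12.72
Total = 65.33 + -102.18 + -12.72 = -49.57

-49.57


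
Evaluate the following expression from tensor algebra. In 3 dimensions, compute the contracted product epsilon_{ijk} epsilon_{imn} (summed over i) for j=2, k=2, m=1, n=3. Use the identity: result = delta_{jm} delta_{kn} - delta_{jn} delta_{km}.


Using the identity: epsilon_{ijk} epsilon_{imn} = delta_{jm} delta_{kn} - delta_{jn} delta_{km}.
delta_{21} = 0
delta_{23} = 0
delta_{23} = 0
delta_{21} = 0
Result = 0 * 0 - 0 * 0 = 0 - 0 = 0

0


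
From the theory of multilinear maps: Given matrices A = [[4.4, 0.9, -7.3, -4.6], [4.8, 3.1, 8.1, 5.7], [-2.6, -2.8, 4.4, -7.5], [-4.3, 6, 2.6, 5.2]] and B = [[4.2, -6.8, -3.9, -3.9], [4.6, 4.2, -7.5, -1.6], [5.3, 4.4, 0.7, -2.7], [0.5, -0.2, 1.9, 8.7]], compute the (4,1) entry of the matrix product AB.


(AB)_{ij} = sum_k A_{ik} B_{kj}.
For i=4, j=1:
A_{41} * B_{11} = -4.3 * 4.2 = -18.06
A_{42} * B_{21} = 6 * 4.6 = 27.6
A_{43} * B_{31} = 2.6 * 5.3 = 13.78
A_{44} * B_{41} = 5.2 * 0.5 = 2.6
Sum = -18.06 + 27.6 + 13.78 + 2.6 = 25.92

25.92


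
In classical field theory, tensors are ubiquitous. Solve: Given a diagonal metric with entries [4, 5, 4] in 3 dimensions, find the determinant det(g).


For a diagonal metric, the determinant is the product of diagonal entries.
Diagonal entries: 4, 5, 4
det(g) = 4 * 5 * 4 = 80

80


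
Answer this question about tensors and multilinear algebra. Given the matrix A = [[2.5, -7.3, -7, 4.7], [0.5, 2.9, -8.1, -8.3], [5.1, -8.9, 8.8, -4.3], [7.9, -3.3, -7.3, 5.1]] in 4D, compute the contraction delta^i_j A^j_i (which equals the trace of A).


The contraction (trace) of a rank-2 tensor is the sum of its diagonal elements.
Diagonal entries: A[1,1] = 2.5, A[2,2] = 2.9, A[3,3] = 8.8, A[4,4] = 5.1
Tr(A) = 2.5 + 2.9 + 8.8 + 5.1 = 19.3

19.3


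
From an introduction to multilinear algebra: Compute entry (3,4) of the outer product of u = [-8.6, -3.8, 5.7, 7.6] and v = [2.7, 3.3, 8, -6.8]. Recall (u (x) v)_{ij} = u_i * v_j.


The outer product entry T_{ij} = u_i * v_j.
We need i=3, j=4.
u_3 = 5.7, v_4 = -6.8
T_{3,4} = 5.7 * -6.8 = -38.76

-38.76


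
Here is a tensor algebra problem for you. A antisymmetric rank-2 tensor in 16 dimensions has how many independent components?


A antisymmetric rank-2 tensor in d dimensions has d(d-1)/2 independent components.
d = 16
d(d-1)/2 = 16 * 15 / 2 = 240 / 2 = 120

120


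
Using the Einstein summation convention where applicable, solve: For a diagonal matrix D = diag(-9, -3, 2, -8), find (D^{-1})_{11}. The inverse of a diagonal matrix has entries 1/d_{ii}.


For a diagonal matrix, the inverse has entries (D^{-1})_{ii} = 1/d_{ii}.
The diagonal entries are: d_{11} = -9, d_{22} = -3, d_{33} = 2, d_{44} = -8
We need (D^{-1})_{11} = 1/d_{11} = 1/-9 = -1/9

-1/9


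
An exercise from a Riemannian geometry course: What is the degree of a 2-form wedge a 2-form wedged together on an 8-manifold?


The degree of a wedge product is the sum of the degrees of the individual forms.
Degrees: 2, 2
Total degree = 2 + 2 = 4

4


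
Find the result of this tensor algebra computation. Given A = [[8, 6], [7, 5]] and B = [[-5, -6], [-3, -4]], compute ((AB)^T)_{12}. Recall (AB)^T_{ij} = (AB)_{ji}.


(AB)^T_{ij} = (AB)_{ji} = sum_k A_{jk} B_{ki}.
For i=1, j=2 we need (AB)_{21}:
A_{21} * B_{11} = 7 * -5 = -35
A_{22} * B_{21} = 5 * -3 = -15
Sum = -35 + -15 = -50

-50


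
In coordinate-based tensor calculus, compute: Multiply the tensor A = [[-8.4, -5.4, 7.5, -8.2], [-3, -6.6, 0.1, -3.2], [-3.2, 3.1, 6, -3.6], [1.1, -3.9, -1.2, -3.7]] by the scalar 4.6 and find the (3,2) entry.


Scalar multiplication: (cA)_{ij} = c * A_{ij}.
c = 4.6
A_{32} = 3.1
(cA)_{32} = 4.6 * 3.1 = 14.26

14.26
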